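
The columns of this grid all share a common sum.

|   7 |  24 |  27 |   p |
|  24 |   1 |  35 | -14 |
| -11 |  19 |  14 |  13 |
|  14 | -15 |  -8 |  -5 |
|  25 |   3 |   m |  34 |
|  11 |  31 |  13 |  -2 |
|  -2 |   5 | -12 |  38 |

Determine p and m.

Column 1 sums to 68 and so does column 2; that's the common total.
In column 4 the known cells total 64, leaving 68 − 64 = 4.
In column 3 the known cells total 69, leaving 68 − 69 = -1.

p = 4, m = -1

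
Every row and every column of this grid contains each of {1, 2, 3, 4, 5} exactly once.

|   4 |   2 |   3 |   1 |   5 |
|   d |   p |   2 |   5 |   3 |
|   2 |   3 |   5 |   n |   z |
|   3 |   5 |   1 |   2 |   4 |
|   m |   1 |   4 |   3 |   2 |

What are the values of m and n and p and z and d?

m = 5, n = 4, p = 4, z = 1, d = 1

At (row 3, col 5): column 5 already has {2, 3, 4, 5}, so the value is 1.
For row 5, column 1: row 5 already has {1, 2, 3, 4}; that leaves 5.
At (row 2, col 2): column 2 already has {1, 2, 3, 5}, so the value is 4.
For row 3, column 4: row 3 already has {1, 2, 3, 5}; that leaves 4.
At (row 2, col 1): row 2 already has {2, 3, 4, 5}, so the value is 1.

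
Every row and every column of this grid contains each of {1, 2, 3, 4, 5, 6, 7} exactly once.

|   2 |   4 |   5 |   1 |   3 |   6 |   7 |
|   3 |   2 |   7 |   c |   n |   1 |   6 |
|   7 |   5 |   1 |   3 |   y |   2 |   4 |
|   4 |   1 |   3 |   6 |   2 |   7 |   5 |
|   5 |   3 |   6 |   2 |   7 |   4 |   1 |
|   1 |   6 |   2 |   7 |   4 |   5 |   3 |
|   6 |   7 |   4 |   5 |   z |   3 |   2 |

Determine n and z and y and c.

n = 5, z = 1, y = 6, c = 4

At (row 3, col 5): row 3 already has {1, 2, 3, 4, 5, 7}, so the value is 6.
At (row 2, col 4): column 4 already has {1, 2, 3, 5, 6, 7}, so the value is 4.
Cell (7,5): row 7 already has {2, 3, 4, 5, 6, 7} → 1.
Cell (2,5): row 2 already has {1, 2, 3, 4, 6, 7} → 5.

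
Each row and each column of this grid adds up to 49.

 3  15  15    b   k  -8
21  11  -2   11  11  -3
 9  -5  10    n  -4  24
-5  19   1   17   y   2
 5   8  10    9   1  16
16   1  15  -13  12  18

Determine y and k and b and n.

y = 15, k = 14, b = 10, n = 15

Row 3: 9 − 5 + 10 − 4 + 24 = 34, so its missing entry is 49 − 34 = 15.
Column 4: 11 + 15 + 17 + 9 − 13 = 39, so its missing entry is 49 − 39 = 10.
Row 1: 3 + 15 + 15 + 10 − 8 = 35, so its missing entry is 49 − 35 = 14.
Row 4: -5 + 19 + 1 + 17 + 2 = 34, so its missing entry is 49 − 34 = 15.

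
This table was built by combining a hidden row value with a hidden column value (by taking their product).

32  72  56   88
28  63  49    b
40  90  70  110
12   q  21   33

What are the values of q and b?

Each row is a constant multiple of every other row — this is a multiplication table with the headers hidden.
Row 4 is 12/32 = 3/8 times row 1, so its entry in column 2 is 72 × 3/8 = 27.
Row 2 is 28/32 = 7/8 times row 1, so its entry in column 4 is 88 × 7/8 = 77.

q = 27, b = 77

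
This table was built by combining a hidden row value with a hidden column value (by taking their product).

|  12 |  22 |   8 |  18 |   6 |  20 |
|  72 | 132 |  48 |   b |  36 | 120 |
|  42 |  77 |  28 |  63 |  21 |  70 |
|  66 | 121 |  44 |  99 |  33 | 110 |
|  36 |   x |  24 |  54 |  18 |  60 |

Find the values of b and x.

Each row is a constant multiple of every other row — this is a multiplication table with the headers hidden.
Row 2 is 72/12 = 6/1 times row 1, so its entry in column 4 is 18 × 6/1 = 108.
Row 5 is 36/12 = 3/1 times row 1, so its entry in column 2 is 22 × 3/1 = 66.

b = 108, x = 66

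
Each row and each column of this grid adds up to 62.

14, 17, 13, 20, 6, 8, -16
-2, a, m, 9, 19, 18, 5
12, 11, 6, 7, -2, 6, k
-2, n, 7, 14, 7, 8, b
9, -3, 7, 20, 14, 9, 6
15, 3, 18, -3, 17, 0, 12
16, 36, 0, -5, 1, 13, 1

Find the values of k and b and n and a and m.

Column 3: 13 + 6 + 7 + 7 + 18 + 0 = 51, so its missing entry is 62 − 51 = 11.
Row 2: -2 + 11 + 9 + 19 + 18 + 5 = 60, so its missing entry is 62 − 60 = 2.
Column 2: 17 + 2 + 11 − 3 + 3 + 36 = 66, so its missing entry is 62 − 66 = -4.
Row 3: 12 + 11 + 6 + 7 − 2 + 6 = 40, so its missing entry is 62 − 40 = 22.
Row 4: -2 − 4 + 7 + 14 + 7 + 8 = 30, so its missing entry is 62 − 30 = 32.

k = 22, b = 32, n = -4, a = 2, m = 11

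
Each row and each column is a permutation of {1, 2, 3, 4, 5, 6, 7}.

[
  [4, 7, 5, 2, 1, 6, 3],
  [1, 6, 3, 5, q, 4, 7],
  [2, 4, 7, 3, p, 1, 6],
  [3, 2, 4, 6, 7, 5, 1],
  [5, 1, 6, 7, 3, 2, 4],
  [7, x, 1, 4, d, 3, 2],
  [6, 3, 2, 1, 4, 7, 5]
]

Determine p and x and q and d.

Cell (6,2): column 2 already has {1, 2, 3, 4, 6, 7} → 5.
At (row 6, col 5): row 6 already has {1, 2, 3, 4, 5, 7}, so the value is 6.
For row 3, column 5: row 3 already has {1, 2, 3, 4, 6, 7}; that leaves 5.
At (row 2, col 5): row 2 already has {1, 3, 4, 5, 6, 7}, so the value is 2.

p = 5, x = 5, q = 2, d = 6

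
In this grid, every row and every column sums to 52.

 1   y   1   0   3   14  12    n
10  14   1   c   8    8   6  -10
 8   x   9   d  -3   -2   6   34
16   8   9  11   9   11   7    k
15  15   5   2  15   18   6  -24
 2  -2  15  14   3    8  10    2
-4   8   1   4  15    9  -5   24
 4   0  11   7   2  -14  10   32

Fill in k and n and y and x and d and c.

Row 4: 16 + 8 + 9 + 11 + 9 + 11 + 7 = 71, so its missing entry is 52 − 71 = -19.
Column 8: -10 + 34 − 19 − 24 + 2 + 24 + 32 = 39, so its missing entry is 52 − 39 = 13.
Row 1: 1 + 1 + 0 + 3 + 14 + 12 + 13 = 44, so its missing entry is 52 − 44 = 8.
Column 2: 8 + 14 + 8 + 15 − 2 + 8 + 0 = 51, so its missing entry is 52 − 51 = 1.
Row 3: 8 + 1 + 9 − 3 − 2 + 6 + 34 = 53, so its missing entry is 52 − 53 = -1.
Row 2: 10 + 14 + 1 + 8 + 8 + 6 − 10 = 37, so its missing entry is 52 − 37 = 15.

k = -19, n = 13, y = 8, x = 1, d = -1, c = 15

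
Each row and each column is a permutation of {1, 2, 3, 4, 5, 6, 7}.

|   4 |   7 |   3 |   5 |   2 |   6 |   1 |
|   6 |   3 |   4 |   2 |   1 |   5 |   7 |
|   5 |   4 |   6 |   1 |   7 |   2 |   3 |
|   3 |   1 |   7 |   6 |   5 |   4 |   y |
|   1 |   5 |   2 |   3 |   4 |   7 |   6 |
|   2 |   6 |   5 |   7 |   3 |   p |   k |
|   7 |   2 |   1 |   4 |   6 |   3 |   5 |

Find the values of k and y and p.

k = 4, y = 2, p = 1

Cell (6,6): column 6 already has {2, 3, 4, 5, 6, 7} → 1.
At (row 6, col 7): row 6 already has {1, 2, 3, 5, 6, 7}, so the value is 4.
Cell (4,7): row 4 already has {1, 3, 4, 5, 6, 7} → 2.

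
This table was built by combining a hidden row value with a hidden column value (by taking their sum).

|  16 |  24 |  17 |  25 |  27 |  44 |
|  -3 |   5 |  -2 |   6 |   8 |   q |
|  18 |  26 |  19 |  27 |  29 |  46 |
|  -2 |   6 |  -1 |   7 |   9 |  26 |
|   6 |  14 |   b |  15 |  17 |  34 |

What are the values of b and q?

The difference between any two rows is the same in every column — this is an addition table with the headers hidden.
Row 5 minus row 1 is 6 − 16 = -10, so its entry in column 3 is 17 + (-10) = 7.
Row 2 minus row 1 is -3 − 16 = -19, so its entry in column 6 is 44 + (-19) = 25.

b = 7, q = 25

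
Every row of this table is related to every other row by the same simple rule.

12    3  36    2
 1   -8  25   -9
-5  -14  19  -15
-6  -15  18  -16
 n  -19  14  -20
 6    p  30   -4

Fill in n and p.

The difference between any two rows is the same in every column — this is an addition table with the headers hidden.
Row 5 minus row 1 is 14 − 36 = -22, so its entry in column 1 is 12 + (-22) = -10.
Row 6 minus row 1 is 30 − 36 = -6, so its entry in column 2 is 3 + (-6) = -3.

n = -10, p = -3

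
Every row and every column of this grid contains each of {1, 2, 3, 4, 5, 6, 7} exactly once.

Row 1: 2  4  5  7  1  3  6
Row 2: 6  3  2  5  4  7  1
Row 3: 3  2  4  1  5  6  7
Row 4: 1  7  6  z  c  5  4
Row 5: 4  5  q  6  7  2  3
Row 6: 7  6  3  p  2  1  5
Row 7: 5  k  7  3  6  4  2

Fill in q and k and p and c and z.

Cell (4,5): column 5 already has {1, 2, 4, 5, 6, 7} → 3.
At (row 7, col 2): row 7 already has {2, 3, 4, 5, 6, 7}, so the value is 1.
For row 5, column 3: row 5 already has {2, 3, 4, 5, 6, 7}; that leaves 1.
At (row 4, col 4): row 4 already has {1, 3, 4, 5, 6, 7}, so the value is 2.
At (row 6, col 4): row 6 already has {1, 2, 3, 5, 6, 7}, so the value is 4.

q = 1, k = 1, p = 4, c = 3, z = 2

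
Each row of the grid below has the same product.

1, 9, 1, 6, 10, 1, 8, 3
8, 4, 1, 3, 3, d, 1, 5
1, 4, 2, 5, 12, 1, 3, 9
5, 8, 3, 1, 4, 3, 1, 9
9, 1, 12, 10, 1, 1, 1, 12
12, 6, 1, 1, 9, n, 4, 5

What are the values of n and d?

n = 1, d = 9

Rows 4 and 5 each multiply to 12960, so every row has product 12960.
Row 6: 12×6×1×1×9×4×5 = 12960, so the missing entry is 12960 ÷ 12960 = 1.
Row 2: 8×4×1×3×3×1×5 = 1440, so the missing entry is 12960 ÷ 1440 = 9.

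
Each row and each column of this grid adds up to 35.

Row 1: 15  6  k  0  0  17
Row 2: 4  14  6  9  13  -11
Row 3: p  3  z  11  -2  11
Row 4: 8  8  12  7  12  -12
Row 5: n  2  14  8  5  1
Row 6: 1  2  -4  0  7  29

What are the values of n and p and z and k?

Row 1 has 15 + 6 + 0 + 0 + 17 = 38; the blank must be 35 − 38 = -3.
Row 5 has 2 + 14 + 8 + 5 + 1 = 30; the blank must be 35 − 30 = 5.
Column 1 has 15 + 4 + 8 + 5 + 1 = 33; the blank must be 35 − 33 = 2.
Row 3 has 2 + 3 + 11 − 2 + 11 = 25; the blank must be 35 − 25 = 10.

n = 5, p = 2, z = 10, k = -3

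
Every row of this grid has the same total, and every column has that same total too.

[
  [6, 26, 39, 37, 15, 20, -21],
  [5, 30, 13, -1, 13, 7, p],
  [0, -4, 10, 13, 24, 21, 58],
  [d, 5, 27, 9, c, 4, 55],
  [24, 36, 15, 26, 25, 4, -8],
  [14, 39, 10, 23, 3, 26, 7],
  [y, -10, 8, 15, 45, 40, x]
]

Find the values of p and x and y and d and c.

Rows 1 and 3 both sum to 122, so that's the common total.
Column 5: 15 + 13 + 24 + 25 + 3 + 45 = 125, so its missing entry is 122 − 125 = -3.
Row 4: 5 + 27 + 9 − 3 + 4 + 55 = 97, so its missing entry is 122 − 97 = 25.
Column 1: 6 + 5 + 0 + 25 + 24 + 14 = 74, so its missing entry is 122 − 74 = 48.
Row 7: 48 − 10 + 8 + 15 + 45 + 40 = 146, so its missing entry is 122 − 146 = -24.
Row 2: 5 + 30 + 13 − 1 + 13 + 7 = 67, so its missing entry is 122 − 67 = 55.

p = 55, x = -24, y = 48, d = 25, c = -3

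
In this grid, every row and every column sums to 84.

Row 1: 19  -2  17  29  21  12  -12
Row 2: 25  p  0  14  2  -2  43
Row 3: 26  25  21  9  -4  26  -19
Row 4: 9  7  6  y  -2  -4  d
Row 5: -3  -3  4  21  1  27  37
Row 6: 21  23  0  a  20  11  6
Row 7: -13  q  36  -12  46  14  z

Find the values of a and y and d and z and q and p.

a = 3, y = 20, d = 48, z = -19, q = 32, p = 2

Row 2 has 25 + 0 + 14 + 2 − 2 + 43 = 82; the blank must be 84 − 82 = 2.
Column 2 has -2 + 2 + 25 + 7 − 3 + 23 = 52; the blank must be 84 − 52 = 32.
Row 7 has -13 + 32 + 36 − 12 + 46 + 14 = 103; the blank must be 84 − 103 = -19.
Column 7 has -12 + 43 − 19 + 37 + 6 − 19 = 36; the blank must be 84 − 36 = 48.
Row 4 has 9 + 7 + 6 − 2 − 4 + 48 = 64; the blank must be 84 − 64 = 20.
Row 6 has 21 + 23 + 0 + 20 + 11 + 6 = 81; the blank must be 84 − 81 = 3.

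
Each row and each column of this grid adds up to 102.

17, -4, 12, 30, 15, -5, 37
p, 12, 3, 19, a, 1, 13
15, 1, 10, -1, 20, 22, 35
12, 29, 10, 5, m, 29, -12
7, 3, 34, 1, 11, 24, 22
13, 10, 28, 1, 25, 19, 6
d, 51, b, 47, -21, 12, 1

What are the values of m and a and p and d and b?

m = 29, a = 23, p = 31, d = 7, b = 5

Column 3 has 12 + 3 + 10 + 10 + 34 + 28 = 97; the blank must be 102 − 97 = 5.
Row 4 has 12 + 29 + 10 + 5 + 29 − 12 = 73; the blank must be 102 − 73 = 29.
Column 5 has 15 + 20 + 29 + 11 + 25 − 21 = 79; the blank must be 102 − 79 = 23.
Row 7 has 51 + 5 + 47 − 21 + 12 + 1 = 95; the blank must be 102 − 95 = 7.
Row 2 has 12 + 3 + 19 + 23 + 1 + 13 = 71; the blank must be 102 − 71 = 31.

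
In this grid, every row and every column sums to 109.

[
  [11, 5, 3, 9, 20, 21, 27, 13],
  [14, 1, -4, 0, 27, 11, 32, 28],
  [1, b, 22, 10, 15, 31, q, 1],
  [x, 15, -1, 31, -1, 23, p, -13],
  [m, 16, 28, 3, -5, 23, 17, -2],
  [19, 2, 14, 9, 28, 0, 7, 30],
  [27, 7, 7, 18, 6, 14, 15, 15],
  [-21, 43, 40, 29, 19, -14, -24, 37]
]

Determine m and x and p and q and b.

m = 29, x = 29, p = 26, q = 9, b = 20

The known cells in row 5 total 80, leaving 109 − 80 = 29 for the blank.
The known cells in column 2 total 89, leaving 109 − 89 = 20 for the blank.
The known cells in column 1 total 80, leaving 109 − 80 = 29 for the blank.
The known cells in row 3 total 100, leaving 109 − 100 = 9 for the blank.
The known cells in row 4 total 83, leaving 109 − 83 = 26 for the blank.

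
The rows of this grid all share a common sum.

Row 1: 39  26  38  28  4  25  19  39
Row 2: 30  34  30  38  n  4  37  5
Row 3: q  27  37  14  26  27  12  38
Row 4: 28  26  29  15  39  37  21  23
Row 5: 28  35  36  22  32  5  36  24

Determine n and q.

n = 40, q = 37

Rows 1 and 5 both add up to 218, so every row sums to 218.
Row 2: 30 + 34 + 30 + 38 + 4 + 37 + 5 = 178, so the missing entry is 218 − 178 = 40.
Row 3: 27 + 37 + 14 + 26 + 27 + 12 + 38 = 181, so the missing entry is 218 − 181 = 37.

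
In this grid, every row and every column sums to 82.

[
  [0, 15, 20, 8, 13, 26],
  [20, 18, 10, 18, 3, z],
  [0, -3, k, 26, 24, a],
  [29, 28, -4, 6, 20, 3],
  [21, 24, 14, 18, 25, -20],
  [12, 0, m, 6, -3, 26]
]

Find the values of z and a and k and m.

z = 13, a = 34, k = 1, m = 41

Row 6 has 12 + 0 + 6 − 3 + 26 = 41; the blank must be 82 − 41 = 41.
Column 3 has 20 + 10 − 4 + 14 + 41 = 81; the blank must be 82 − 81 = 1.
Row 3 has 0 − 3 + 1 + 26 + 24 = 48; the blank must be 82 − 48 = 34.
Row 2 has 20 + 18 + 10 + 18 + 3 = 69; the blank must be 82 − 69 = 13.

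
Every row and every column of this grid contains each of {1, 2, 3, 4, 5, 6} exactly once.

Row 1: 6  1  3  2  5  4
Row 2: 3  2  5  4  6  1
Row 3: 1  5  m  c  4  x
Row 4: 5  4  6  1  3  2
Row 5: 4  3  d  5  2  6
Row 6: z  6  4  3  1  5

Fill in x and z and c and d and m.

For row 5, column 3: row 5 already has {2, 3, 4, 5, 6}; that leaves 1.
At (row 3, col 4): column 4 already has {1, 2, 3, 4, 5}, so the value is 6.
Cell (6,1): row 6 already has {1, 3, 4, 5, 6} → 2.
For row 3, column 3: column 3 already has {1, 3, 4, 5, 6}; that leaves 2.
For row 3, column 6: row 3 already has {1, 2, 4, 5, 6}; that leaves 3.

x = 3, z = 2, c = 6, d = 1, m = 2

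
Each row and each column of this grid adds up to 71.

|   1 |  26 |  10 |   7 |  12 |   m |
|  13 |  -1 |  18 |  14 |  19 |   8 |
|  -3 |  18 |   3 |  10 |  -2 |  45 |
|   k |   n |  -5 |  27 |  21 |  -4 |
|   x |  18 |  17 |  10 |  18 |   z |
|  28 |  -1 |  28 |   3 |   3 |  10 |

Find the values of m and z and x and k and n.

m = 15, z = -3, x = 11, k = 21, n = 11

Column 2: 26 − 1 + 18 + 18 − 1 = 60, so its missing entry is 71 − 60 = 11.
Row 4: 11 − 5 + 27 + 21 − 4 = 50, so its missing entry is 71 − 50 = 21.
Column 1: 1 + 13 − 3 + 21 + 28 = 60, so its missing entry is 71 − 60 = 11.
Row 5: 11 + 18 + 17 + 10 + 18 = 74, so its missing entry is 71 − 74 = -3.
Row 1: 1 + 26 + 10 + 7 + 12 = 56, so its missing entry is 71 − 56 = 15.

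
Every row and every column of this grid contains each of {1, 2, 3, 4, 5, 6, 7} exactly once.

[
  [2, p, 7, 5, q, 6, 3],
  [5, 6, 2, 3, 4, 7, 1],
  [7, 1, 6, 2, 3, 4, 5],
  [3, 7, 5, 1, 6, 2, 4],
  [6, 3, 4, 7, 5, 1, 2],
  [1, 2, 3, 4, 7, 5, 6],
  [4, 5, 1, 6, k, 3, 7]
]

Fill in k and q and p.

k = 2, q = 1, p = 4

For row 1, column 2: column 2 already has {1, 2, 3, 5, 6, 7}; that leaves 4.
Cell (1,5): row 1 already has {2, 3, 4, 5, 6, 7} → 1.
Cell (7,5): row 7 already has {1, 3, 4, 5, 6, 7} → 2.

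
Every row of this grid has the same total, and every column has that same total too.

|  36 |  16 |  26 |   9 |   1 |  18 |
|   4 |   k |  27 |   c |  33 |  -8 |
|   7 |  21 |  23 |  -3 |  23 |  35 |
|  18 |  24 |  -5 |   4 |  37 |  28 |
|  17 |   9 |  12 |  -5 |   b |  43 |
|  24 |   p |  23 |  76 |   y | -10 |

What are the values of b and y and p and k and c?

b = 30, y = -18, p = 11, k = 25, c = 25

Rows 1 and 3 both sum to 106, so that's the common total.
Row 5 has 17 + 9 + 12 − 5 + 43 = 76; the blank must be 106 − 76 = 30.
Column 5 has 1 + 33 + 23 + 37 + 30 = 124; the blank must be 106 − 124 = -18.
Row 6 has 24 + 23 + 76 − 18 − 10 = 95; the blank must be 106 − 95 = 11.
Column 2 has 16 + 21 + 24 + 9 + 11 = 81; the blank must be 106 − 81 = 25.
Row 2 has 4 + 25 + 27 + 33 − 8 = 81; the blank must be 106 − 81 = 25.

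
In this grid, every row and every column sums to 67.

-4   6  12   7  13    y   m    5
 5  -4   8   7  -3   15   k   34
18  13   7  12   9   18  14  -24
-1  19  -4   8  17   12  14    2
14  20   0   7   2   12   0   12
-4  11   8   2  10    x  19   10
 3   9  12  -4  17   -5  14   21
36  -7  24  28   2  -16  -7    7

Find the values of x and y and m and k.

Row 2: 5 − 4 + 8 + 7 − 3 + 15 + 34 = 62, so its missing entry is 67 − 62 = 5.
Row 6: -4 + 11 + 8 + 2 + 10 + 19 + 10 = 56, so its missing entry is 67 − 56 = 11.
Column 6: 15 + 18 + 12 + 12 + 11 − 5 − 16 = 47, so its missing entry is 67 − 47 = 20.
Row 1: -4 + 6 + 12 + 7 + 13 + 20 + 5 = 59, so its missing entry is 67 − 59 = 8.

x = 11, y = 20, m = 8, k = 5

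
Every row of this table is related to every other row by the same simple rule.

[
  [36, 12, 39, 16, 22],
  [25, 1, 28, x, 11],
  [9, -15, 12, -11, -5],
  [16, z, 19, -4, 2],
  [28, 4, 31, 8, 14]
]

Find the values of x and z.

The difference between any two rows is the same in every column — this is an addition table with the headers hidden.
Row 2 minus row 1 is 25 − 36 = -11, so its entry in column 4 is 16 + (-11) = 5.
Row 4 minus row 1 is 16 − 36 = -20, so its entry in column 2 is 12 + (-20) = -8.

x = 5, z = -8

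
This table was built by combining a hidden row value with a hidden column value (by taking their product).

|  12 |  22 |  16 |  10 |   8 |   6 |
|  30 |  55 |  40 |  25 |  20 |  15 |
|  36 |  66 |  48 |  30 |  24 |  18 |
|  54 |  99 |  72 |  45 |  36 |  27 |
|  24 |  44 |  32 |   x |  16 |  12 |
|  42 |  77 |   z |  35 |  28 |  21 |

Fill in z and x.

z = 56, x = 20

Each row is a constant multiple of every other row — this is a multiplication table with the headers hidden.
Row 6 is 21/6 = 7/2 times row 1, so its entry in column 3 is 16 × 7/2 = 56.
Row 5 is 12/6 = 2/1 times row 1, so its entry in column 4 is 10 × 2/1 = 20.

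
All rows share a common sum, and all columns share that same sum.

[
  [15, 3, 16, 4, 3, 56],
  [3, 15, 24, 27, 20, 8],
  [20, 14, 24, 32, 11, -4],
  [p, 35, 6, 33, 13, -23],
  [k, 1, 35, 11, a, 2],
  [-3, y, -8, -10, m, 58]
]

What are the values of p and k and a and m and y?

p = 33, k = 29, a = 19, m = 31, y = 29

Rows 1 and 2 both sum to 97, so that's the common total.
The known cells in column 2 total 68, leaving 97 − 68 = 29 for the blank.
The known cells in row 6 total 66, leaving 97 − 66 = 31 for the blank.
The known cells in column 5 total 78, leaving 97 − 78 = 19 for the blank.
The known cells in row 5 total 68, leaving 97 − 68 = 29 for the blank.
The known cells in row 4 total 64, leaving 97 − 64 = 33 for the blank.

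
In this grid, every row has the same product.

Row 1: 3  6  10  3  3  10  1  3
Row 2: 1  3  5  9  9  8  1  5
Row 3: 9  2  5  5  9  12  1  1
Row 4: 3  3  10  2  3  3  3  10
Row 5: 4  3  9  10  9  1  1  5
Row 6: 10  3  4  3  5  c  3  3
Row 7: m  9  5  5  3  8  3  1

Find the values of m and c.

Rows 2 and 4 each multiply to 48600, so every row has product 48600.
Row 7: 9×5×5×3×8×3×1 = 16200, so the missing entry is 48600 ÷ 16200 = 3.
Row 6: 10×3×4×3×5×3×3 = 16200, so the missing entry is 48600 ÷ 16200 = 3.

m = 3, c = 3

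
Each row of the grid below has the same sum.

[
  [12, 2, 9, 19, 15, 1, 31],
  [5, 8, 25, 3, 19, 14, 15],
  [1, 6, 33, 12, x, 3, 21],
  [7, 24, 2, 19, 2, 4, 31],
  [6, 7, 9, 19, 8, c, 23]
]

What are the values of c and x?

Row 1 sums to 89 and so does row 4; that's the common total.
In row 5 the known cells total 72, leaving 89 − 72 = 17.
In row 3 the known cells total 76, leaving 89 − 76 = 13.

c = 17, x = 13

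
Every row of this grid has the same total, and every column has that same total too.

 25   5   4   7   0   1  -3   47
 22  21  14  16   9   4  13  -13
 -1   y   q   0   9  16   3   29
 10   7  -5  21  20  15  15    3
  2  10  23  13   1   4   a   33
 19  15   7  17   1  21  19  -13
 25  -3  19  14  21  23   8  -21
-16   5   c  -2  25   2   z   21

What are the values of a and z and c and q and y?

a = 0, z = 31, c = 20, q = 4, y = 26

Rows 1 and 2 both sum to 86, so that's the common total.
Column 2: 5 + 21 + 7 + 10 + 15 − 3 + 5 = 60, so its missing entry is 86 − 60 = 26.
Row 5: 2 + 10 + 23 + 13 + 1 + 4 + 33 = 86, so its missing entry is 86 − 86 = 0.
Column 7: -3 + 13 + 3 + 15 + 0 + 19 + 8 = 55, so its missing entry is 86 − 55 = 31.
Row 8: -16 + 5 − 2 + 25 + 2 + 31 + 21 = 66, so its missing entry is 86 − 66 = 20.
Row 3: -1 + 26 + 0 + 9 + 16 + 3 + 29 = 82, so its missing entry is 86 − 82 = 4.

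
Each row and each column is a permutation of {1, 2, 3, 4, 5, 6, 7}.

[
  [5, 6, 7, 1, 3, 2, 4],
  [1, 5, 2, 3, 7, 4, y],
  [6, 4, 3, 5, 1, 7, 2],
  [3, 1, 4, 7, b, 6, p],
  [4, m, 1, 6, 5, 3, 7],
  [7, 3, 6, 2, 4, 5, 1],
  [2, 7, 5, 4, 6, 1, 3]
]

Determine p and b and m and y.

p = 5, b = 2, m = 2, y = 6

For row 2, column 7: row 2 already has {1, 2, 3, 4, 5, 7}; that leaves 6.
For row 5, column 2: row 5 already has {1, 3, 4, 5, 6, 7}; that leaves 2.
For row 4, column 5: column 5 already has {1, 3, 4, 5, 6, 7}; that leaves 2.
For row 4, column 7: row 4 already has {1, 2, 3, 4, 6, 7}; that leaves 5.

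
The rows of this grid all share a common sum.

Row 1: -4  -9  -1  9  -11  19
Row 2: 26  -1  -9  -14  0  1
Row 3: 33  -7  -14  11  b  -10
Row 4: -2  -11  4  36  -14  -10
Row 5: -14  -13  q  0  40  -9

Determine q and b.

The complete rows each total 3.
Row 5 is missing 3 − 4 = -1 (since -14 − 13 + 0 + 40 − 9 = 4).
Row 3 is missing 3 − 13 = -10 (since 33 − 7 − 14 + 11 − 10 = 13).

q = -1, b = -10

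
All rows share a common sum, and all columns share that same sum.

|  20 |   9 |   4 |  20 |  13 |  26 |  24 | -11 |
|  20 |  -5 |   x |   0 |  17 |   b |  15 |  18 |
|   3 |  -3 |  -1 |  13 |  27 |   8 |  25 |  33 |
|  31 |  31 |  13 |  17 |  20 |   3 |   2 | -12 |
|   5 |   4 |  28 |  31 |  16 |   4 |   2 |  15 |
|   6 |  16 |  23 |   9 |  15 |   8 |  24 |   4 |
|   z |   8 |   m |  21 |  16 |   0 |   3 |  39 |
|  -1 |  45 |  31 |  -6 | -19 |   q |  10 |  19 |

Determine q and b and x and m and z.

Rows 1 and 3 both sum to 105, so that's the common total.
Column 1 has 20 + 20 + 3 + 31 + 5 + 6 − 1 = 84; the blank must be 105 − 84 = 21.
Row 7 has 21 + 8 + 21 + 16 + 0 + 3 + 39 = 108; the blank must be 105 − 108 = -3.
Column 3 has 4 − 1 + 13 + 28 + 23 − 3 + 31 = 95; the blank must be 105 − 95 = 10.
Row 2 has 20 − 5 + 10 + 0 + 17 + 15 + 18 = 75; the blank must be 105 − 75 = 30.
Row 8 has -1 + 45 + 31 − 6 − 19 + 10 + 19 = 79; the blank must be 105 − 79 = 26.

q = 26, b = 30, x = 10, m = -3, z = 21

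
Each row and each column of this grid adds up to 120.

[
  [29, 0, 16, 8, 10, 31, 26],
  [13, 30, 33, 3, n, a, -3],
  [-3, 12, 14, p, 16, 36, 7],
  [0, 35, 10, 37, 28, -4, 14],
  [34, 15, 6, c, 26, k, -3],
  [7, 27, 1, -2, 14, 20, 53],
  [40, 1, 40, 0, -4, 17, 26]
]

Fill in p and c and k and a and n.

p = 38, c = 36, k = 6, a = 14, n = 30

The known cells in column 5 total 90, leaving 120 − 90 = 30 for the blank.
The known cells in row 2 total 106, leaving 120 − 106 = 14 for the blank.
The known cells in row 3 total 82, leaving 120 − 82 = 38 for the blank.
The known cells in column 4 total 84, leaving 120 − 84 = 36 for the blank.
The known cells in row 5 total 114, leaving 120 − 114 = 6 for the blank.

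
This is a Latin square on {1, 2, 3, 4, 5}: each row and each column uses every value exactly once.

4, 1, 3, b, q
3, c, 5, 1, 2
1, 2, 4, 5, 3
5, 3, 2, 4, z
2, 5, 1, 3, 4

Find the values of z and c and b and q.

z = 1, c = 4, b = 2, q = 5

Cell (2,2): row 2 already has {1, 2, 3, 5} → 4.
For row 1, column 4: column 4 already has {1, 3, 4, 5}; that leaves 2.
Cell (1,5): row 1 already has {1, 2, 3, 4} → 5.
At (row 4, col 5): row 4 already has {2, 3, 4, 5}, so the value is 1.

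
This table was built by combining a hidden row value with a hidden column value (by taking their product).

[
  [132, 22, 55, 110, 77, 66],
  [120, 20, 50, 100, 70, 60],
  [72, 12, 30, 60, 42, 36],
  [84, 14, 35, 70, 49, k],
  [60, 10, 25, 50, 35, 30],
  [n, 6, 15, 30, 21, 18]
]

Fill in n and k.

Each row is a constant multiple of every other row — this is a multiplication table with the headers hidden.
Row 6 is 15/55 = 3/11 times row 1, so its entry in column 1 is 132 × 3/11 = 36.
Row 4 is 35/55 = 7/11 times row 1, so its entry in column 6 is 66 × 7/11 = 42.

n = 36, k = 42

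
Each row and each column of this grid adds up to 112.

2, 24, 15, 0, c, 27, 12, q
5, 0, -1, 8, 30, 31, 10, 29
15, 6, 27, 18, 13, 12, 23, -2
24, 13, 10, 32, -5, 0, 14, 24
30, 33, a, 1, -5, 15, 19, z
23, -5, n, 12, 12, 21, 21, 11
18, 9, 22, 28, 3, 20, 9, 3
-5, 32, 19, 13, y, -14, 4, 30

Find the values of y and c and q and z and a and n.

y = 33, c = 31, q = 1, z = 16, a = 3, n = 17

Row 8: -5 + 32 + 19 + 13 − 14 + 4 + 30 = 79, so its missing entry is 112 − 79 = 33.
Column 5: 30 + 13 − 5 − 5 + 12 + 3 + 33 = 81, so its missing entry is 112 − 81 = 31.
Row 1: 2 + 24 + 15 + 0 + 31 + 27 + 12 = 111, so its missing entry is 112 − 111 = 1.
Column 8: 1 + 29 − 2 + 24 + 11 + 3 + 30 = 96, so its missing entry is 112 − 96 = 16.
Row 5: 30 + 33 + 1 − 5 + 15 + 19 + 16 = 109, so its missing entry is 112 − 109 = 3.
Row 6: 23 − 5 + 12 + 12 + 21 + 21 + 11 = 95, so its missing entry is 112 − 95 = 17.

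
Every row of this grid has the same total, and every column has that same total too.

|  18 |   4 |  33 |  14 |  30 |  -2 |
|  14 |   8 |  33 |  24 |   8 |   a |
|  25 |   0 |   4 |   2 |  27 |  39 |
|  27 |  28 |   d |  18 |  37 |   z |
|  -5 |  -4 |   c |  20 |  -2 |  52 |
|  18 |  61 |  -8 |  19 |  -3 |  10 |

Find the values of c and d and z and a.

Rows 1 and 3 both sum to 97, so that's the common total.
Row 5 has -5 − 4 + 20 − 2 + 52 = 61; the blank must be 97 − 61 = 36.
Column 3 has 33 + 33 + 4 + 36 − 8 = 98; the blank must be 97 − 98 = -1.
Row 4 has 27 + 28 − 1 + 18 + 37 = 109; the blank must be 97 − 109 = -12.
Row 2 has 14 + 8 + 33 + 24 + 8 = 87; the blank must be 97 − 87 = 10.

c = 36, d = -1, z = -12, a = 10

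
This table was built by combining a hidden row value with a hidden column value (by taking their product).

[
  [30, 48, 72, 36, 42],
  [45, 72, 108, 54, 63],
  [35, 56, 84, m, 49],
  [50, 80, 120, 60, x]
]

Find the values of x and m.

x = 70, m = 42

Each row is a constant multiple of every other row — this is a multiplication table with the headers hidden.
Row 4 is 80/48 = 5/3 times row 1, so its entry in column 5 is 42 × 5/3 = 70.
Row 3 is 56/48 = 7/6 times row 1, so its entry in column 4 is 36 × 7/6 = 42.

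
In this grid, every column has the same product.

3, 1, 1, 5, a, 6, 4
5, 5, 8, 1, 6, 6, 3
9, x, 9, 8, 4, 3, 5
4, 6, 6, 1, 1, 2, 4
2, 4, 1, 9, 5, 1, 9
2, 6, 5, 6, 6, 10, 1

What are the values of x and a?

Columns 1 and 3 each multiply to 2160, so every column has product 2160.
Column 2: 1×5×6×4×6 = 720, so the missing entry is 2160 ÷ 720 = 3.
Column 5: 6×4×1×5×6 = 720, so the missing entry is 2160 ÷ 720 = 3.

x = 3, a = 3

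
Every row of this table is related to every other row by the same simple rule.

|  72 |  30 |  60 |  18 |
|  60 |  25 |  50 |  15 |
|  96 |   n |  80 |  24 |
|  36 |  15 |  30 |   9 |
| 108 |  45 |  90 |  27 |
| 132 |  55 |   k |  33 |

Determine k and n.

k = 110, n = 40

Each row is a constant multiple of every other row — this is a multiplication table with the headers hidden.
Row 6 is 132/72 = 11/6 times row 1, so its entry in column 3 is 60 × 11/6 = 110.
Row 3 is 96/72 = 4/3 times row 1, so its entry in column 2 is 30 × 4/3 = 40.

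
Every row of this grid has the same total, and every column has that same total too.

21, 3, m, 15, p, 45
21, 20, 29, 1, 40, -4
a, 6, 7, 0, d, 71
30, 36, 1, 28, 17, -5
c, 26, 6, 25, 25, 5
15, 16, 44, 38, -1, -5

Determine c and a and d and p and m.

Rows 2 and 4 both sum to 107, so that's the common total.
Row 5: 26 + 6 + 25 + 25 + 5 = 87, so its missing entry is 107 − 87 = 20.
Column 1: 21 + 21 + 30 + 20 + 15 = 107, so its missing entry is 107 − 107 = 0.
Row 3: 0 + 6 + 7 + 0 + 71 = 84, so its missing entry is 107 − 84 = 23.
Column 5: 40 + 23 + 17 + 25 − 1 = 104, so its missing entry is 107 − 104 = 3.
Row 1: 21 + 3 + 15 + 3 + 45 = 87, so its missing entry is 107 − 87 = 20.

c = 20, a = 0, d = 23, p = 3, m = 20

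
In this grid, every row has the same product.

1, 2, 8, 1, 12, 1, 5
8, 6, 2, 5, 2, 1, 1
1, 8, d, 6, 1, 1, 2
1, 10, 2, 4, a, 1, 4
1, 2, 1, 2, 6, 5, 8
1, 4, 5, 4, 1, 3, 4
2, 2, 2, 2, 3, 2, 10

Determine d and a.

Rows 2 and 6 each multiply to 960, so every row has product 960.
Row 3: 1×8×6×1×1×2 = 96, so the missing entry is 960 ÷ 96 = 10.
Row 4: 1×10×2×4×1×4 = 320, so the missing entry is 960 ÷ 320 = 3.

d = 10, a = 3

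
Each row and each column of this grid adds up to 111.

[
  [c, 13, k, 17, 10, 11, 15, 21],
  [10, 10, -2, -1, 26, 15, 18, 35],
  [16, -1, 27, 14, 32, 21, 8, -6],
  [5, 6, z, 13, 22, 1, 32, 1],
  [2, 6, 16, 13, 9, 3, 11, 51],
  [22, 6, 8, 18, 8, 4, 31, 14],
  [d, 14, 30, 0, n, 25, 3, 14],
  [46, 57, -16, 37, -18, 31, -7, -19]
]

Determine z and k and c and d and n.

The known cells in column 5 total 89, leaving 111 − 89 = 22 for the blank.
The known cells in row 7 total 108, leaving 111 − 108 = 3 for the blank.
The known cells in column 1 total 104, leaving 111 − 104 = 7 for the blank.
The known cells in row 1 total 94, leaving 111 − 94 = 17 for the blank.
The known cells in row 4 total 80, leaving 111 − 80 = 31 for the blank.

z = 31, k = 17, c = 7, d = 3, n = 22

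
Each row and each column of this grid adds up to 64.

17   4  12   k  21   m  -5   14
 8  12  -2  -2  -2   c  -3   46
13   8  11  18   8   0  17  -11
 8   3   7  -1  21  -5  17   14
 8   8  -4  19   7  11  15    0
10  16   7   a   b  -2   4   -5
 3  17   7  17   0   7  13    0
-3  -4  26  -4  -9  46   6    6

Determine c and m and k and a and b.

c = 7, m = 0, k = 1, a = 16, b = 18

Row 2: 8 + 12 − 2 − 2 − 2 − 3 + 46 = 57, so its missing entry is 64 − 57 = 7.
Column 5: 21 − 2 + 8 + 21 + 7 + 0 − 9 = 46, so its missing entry is 64 − 46 = 18.
Column 6: 7 + 0 − 5 + 11 − 2 + 7 + 46 = 64, so its missing entry is 64 − 64 = 0.
Row 1: 17 + 4 + 12 + 21 + 0 − 5 + 14 = 63, so its missing entry is 64 − 63 = 1.
Row 6: 10 + 16 + 7 + 18 − 2 + 4 − 5 = 48, so its missing entry is 64 − 48 = 16.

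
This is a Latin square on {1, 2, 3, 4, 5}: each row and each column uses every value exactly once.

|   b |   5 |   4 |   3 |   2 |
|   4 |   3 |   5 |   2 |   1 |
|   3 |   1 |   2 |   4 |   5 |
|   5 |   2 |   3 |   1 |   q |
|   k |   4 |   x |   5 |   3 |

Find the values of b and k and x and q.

b = 1, k = 2, x = 1, q = 4

For row 4, column 5: row 4 already has {1, 2, 3, 5}; that leaves 4.
For row 5, column 3: column 3 already has {2, 3, 4, 5}; that leaves 1.
At (row 5, col 1): row 5 already has {1, 3, 4, 5}, so the value is 2.
For row 1, column 1: row 1 already has {2, 3, 4, 5}; that leaves 1.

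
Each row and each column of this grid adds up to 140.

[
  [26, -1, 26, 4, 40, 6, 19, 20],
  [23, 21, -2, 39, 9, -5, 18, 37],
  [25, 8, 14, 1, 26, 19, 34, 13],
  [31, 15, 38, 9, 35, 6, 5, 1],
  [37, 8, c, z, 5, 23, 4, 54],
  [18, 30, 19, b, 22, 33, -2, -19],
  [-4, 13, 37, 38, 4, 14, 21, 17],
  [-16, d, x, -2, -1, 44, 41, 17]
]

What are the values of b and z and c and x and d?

Column 2: -1 + 21 + 8 + 15 + 8 + 30 + 13 = 94, so its missing entry is 140 − 94 = 46.
Row 8: -16 + 46 − 2 − 1 + 44 + 41 + 17 = 129, so its missing entry is 140 − 129 = 11.
Column 3: 26 − 2 + 14 + 38 + 19 + 37 + 11 = 143, so its missing entry is 140 − 143 = -3.
Row 5: 37 + 8 − 3 + 5 + 23 + 4 + 54 = 128, so its missing entry is 140 − 128 = 12.
Row 6: 18 + 30 + 19 + 22 + 33 − 2 − 19 = 101, so its missing entry is 140 − 101 = 39.

b = 39, z = 12, c = -3, x = 11, d = 46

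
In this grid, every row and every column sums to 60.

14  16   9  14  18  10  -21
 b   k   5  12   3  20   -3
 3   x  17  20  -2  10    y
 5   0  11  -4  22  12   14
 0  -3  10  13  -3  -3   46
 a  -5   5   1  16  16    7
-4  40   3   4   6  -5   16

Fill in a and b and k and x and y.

a = 20, b = 22, k = 1, x = 11, y = 1

Row 6 has -5 + 5 + 1 + 16 + 16 + 7 = 40; the blank must be 60 − 40 = 20.
Column 7 has -21 − 3 + 14 + 46 + 7 + 16 = 59; the blank must be 60 − 59 = 1.
Row 3 has 3 + 17 + 20 − 2 + 10 + 1 = 49; the blank must be 60 − 49 = 11.
Column 2 has 16 + 11 + 0 − 3 − 5 + 40 = 59; the blank must be 60 − 59 = 1.
Row 2 has 1 + 5 + 12 + 3 + 20 − 3 = 38; the blank must be 60 − 38 = 22.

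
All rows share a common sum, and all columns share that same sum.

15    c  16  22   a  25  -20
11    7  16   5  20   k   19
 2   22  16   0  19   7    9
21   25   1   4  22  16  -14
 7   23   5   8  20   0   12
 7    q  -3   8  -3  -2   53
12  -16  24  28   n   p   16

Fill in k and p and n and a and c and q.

k = -3, p = 32, n = -21, a = 18, c = -1, q = 15

Rows 3 and 4 both sum to 75, so that's the common total.
The known cells in row 2 total 78, leaving 75 − 78 = -3 for the blank.
The known cells in column 6 total 43, leaving 75 − 43 = 32 for the blank.
The known cells in row 7 total 96, leaving 75 − 96 = -21 for the blank.
The known cells in column 5 total 57, leaving 75 − 57 = 18 for the blank.
The known cells in row 1 total 76, leaving 75 − 76 = -1 for the blank.
The known cells in row 6 total 60, leaving 75 − 60 = 15 for the blank.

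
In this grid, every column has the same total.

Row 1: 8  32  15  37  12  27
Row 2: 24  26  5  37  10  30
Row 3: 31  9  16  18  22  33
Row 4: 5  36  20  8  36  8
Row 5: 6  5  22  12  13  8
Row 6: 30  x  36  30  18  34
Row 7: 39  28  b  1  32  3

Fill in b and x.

Columns 1 and 6 both add up to 143, so every column sums to 143.
Column 3: 15 + 5 + 16 + 20 + 22 + 36 = 114, so the missing entry is 143 − 114 = 29.
Column 2: 32 + 26 + 9 + 36 + 5 + 28 = 136, so the missing entry is 143 − 136 = 7.

b = 29, x = 7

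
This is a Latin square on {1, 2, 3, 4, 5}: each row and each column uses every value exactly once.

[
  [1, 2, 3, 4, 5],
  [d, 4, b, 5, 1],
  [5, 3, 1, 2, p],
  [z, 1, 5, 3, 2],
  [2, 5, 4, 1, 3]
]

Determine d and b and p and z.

At (row 3, col 5): row 3 already has {1, 2, 3, 5}, so the value is 4.
Cell (2,3): column 3 already has {1, 3, 4, 5} → 2.
For row 2, column 1: row 2 already has {1, 2, 4, 5}; that leaves 3.
Cell (4,1): row 4 already has {1, 2, 3, 5} → 4.

d = 3, b = 2, p = 4, z = 4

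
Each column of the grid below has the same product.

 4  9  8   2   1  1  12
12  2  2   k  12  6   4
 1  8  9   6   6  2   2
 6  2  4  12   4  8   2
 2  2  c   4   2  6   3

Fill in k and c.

Columns 2 and 5 each multiply to 576, so every column has product 576.
Column 4: 2×6×12×4 = 576, so the missing entry is 576 ÷ 576 = 1.
Column 3: 8×2×9×4 = 576, so the missing entry is 576 ÷ 576 = 1.

k = 1, c = 1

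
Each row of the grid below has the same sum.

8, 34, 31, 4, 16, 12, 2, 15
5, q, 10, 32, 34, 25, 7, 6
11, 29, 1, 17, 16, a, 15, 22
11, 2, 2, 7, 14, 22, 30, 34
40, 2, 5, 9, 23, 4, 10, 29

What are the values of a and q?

Rows 1 and 5 both add up to 122, so every row sums to 122.
Row 3: 11 + 29 + 1 + 17 + 16 + 15 + 22 = 111, so the missing entry is 122 − 111 = 11.
Row 2: 5 + 10 + 32 + 34 + 25 + 7 + 6 = 119, so the missing entry is 122 − 119 = 3.

a = 11, q = 3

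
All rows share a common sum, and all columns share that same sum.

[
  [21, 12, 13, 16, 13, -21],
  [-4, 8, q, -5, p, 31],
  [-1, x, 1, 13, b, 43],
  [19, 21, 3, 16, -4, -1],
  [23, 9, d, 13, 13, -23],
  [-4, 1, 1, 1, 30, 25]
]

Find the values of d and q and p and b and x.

Rows 1 and 4 both sum to 54, so that's the common total.
Column 2: 12 + 8 + 21 + 9 + 1 = 51, so its missing entry is 54 − 51 = 3.
Row 3: -1 + 3 + 1 + 13 + 43 = 59, so its missing entry is 54 − 59 = -5.
Column 5: 13 − 5 − 4 + 13 + 30 = 47, so its missing entry is 54 − 47 = 7.
Row 2: -4 + 8 − 5 + 7 + 31 = 37, so its missing entry is 54 − 37 = 17.
Row 5: 23 + 9 + 13 + 13 − 23 = 35, so its missing entry is 54 − 35 = 19.

d = 19, q = 17, p = 7, b = -5, x = 3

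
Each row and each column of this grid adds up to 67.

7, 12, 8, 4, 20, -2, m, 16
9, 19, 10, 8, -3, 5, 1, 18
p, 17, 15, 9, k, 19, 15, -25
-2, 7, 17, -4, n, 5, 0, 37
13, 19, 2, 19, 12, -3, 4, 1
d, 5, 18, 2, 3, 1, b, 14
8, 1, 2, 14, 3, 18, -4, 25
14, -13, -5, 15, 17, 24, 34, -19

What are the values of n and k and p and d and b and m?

Row 4: -2 + 7 + 17 − 4 + 5 + 0 + 37 = 60, so its missing entry is 67 − 60 = 7.
Column 5: 20 − 3 + 7 + 12 + 3 + 3 + 17 = 59, so its missing entry is 67 − 59 = 8.
Row 3: 17 + 15 + 9 + 8 + 19 + 15 − 25 = 58, so its missing entry is 67 − 58 = 9.
Row 1: 7 + 12 + 8 + 4 + 20 − 2 + 16 = 65, so its missing entry is 67 − 65 = 2.
Column 1: 7 + 9 + 9 − 2 + 13 + 8 + 14 = 58, so its missing entry is 67 − 58 = 9.
Row 6: 9 + 5 + 18 + 2 + 3 + 1 + 14 = 52, so its missing entry is 67 − 52 = 15.

n = 7, k = 8, p = 9, d = 9, b = 15, m = 2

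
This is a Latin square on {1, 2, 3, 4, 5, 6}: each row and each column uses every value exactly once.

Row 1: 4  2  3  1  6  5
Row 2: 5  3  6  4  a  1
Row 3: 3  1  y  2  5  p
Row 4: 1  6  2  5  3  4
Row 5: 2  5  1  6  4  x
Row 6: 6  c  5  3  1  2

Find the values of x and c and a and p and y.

x = 3, c = 4, a = 2, p = 6, y = 4

Cell (6,2): row 6 already has {1, 2, 3, 5, 6} → 4.
At (row 2, col 5): row 2 already has {1, 3, 4, 5, 6}, so the value is 2.
At (row 5, col 6): row 5 already has {1, 2, 4, 5, 6}, so the value is 3.
For row 3, column 3: column 3 already has {1, 2, 3, 5, 6}; that leaves 4.
At (row 3, col 6): row 3 already has {1, 2, 3, 4, 5}, so the value is 6.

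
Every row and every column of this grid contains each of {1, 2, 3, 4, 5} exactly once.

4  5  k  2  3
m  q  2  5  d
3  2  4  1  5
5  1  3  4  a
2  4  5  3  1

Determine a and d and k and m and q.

a = 2, d = 4, k = 1, m = 1, q = 3

Cell (4,5): row 4 already has {1, 3, 4, 5} → 2.
At (row 2, col 2): column 2 already has {1, 2, 4, 5}, so the value is 3.
For row 2, column 5: column 5 already has {1, 2, 3, 5}; that leaves 4.
At (row 1, col 3): row 1 already has {2, 3, 4, 5}, so the value is 1.
At (row 2, col 1): row 2 already has {2, 3, 4, 5}, so the value is 1.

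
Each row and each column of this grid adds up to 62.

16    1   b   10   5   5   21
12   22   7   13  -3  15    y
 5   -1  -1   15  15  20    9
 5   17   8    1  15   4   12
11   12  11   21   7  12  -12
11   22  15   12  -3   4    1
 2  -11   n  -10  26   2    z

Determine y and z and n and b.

y = -4, z = 35, n = 18, b = 4

Row 2 has 12 + 22 + 7 + 13 − 3 + 15 = 66; the blank must be 62 − 66 = -4.
Column 7 has 21 − 4 + 9 + 12 − 12 + 1 = 27; the blank must be 62 − 27 = 35.
Row 7 has 2 − 11 − 10 + 26 + 2 + 35 = 44; the blank must be 62 − 44 = 18.
Row 1 has 16 + 1 + 10 + 5 + 5 + 21 = 58; the blank must be 62 − 58 = 4.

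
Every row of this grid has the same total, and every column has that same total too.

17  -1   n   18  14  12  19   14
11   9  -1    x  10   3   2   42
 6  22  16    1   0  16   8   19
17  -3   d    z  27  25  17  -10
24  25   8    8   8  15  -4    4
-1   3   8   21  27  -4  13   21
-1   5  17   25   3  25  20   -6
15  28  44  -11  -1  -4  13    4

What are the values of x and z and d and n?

Rows 3 and 5 both sum to 88, so that's the common total.
Row 2: 11 + 9 − 1 + 10 + 3 + 2 + 42 = 76, so its missing entry is 88 − 76 = 12.
Column 4: 18 + 12 + 1 + 8 + 21 + 25 − 11 = 74, so its missing entry is 88 − 74 = 14.
Row 4: 17 − 3 + 14 + 27 + 25 + 17 − 10 = 87, so its missing entry is 88 − 87 = 1.
Row 1: 17 − 1 + 18 + 14 + 12 + 19 + 14 = 93, so its missing entry is 88 − 93 = -5.

x = 12, z = 14, d = 1, n = -5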